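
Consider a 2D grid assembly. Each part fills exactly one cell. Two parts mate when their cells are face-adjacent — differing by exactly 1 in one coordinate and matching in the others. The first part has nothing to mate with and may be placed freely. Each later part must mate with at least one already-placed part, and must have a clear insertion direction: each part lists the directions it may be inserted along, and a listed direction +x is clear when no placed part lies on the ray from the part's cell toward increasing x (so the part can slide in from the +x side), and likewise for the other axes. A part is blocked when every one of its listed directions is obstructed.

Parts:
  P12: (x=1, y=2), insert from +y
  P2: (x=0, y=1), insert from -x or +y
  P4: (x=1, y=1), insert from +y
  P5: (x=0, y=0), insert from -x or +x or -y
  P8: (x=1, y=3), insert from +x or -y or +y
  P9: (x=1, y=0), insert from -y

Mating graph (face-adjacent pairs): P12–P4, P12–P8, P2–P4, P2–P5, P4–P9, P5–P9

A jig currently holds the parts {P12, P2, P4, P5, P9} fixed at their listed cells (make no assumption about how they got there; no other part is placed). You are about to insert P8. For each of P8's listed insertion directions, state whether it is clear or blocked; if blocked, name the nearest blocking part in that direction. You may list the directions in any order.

+x: ray from P8(1, 3) has no placed part ⇒ clear
-y: nearest on ray is P12@(1, 2) ⇒ blocked
+y: ray from P8(1, 3) has no placed part ⇒ clear

+x: clear; +y: clear; -y: blocked by P12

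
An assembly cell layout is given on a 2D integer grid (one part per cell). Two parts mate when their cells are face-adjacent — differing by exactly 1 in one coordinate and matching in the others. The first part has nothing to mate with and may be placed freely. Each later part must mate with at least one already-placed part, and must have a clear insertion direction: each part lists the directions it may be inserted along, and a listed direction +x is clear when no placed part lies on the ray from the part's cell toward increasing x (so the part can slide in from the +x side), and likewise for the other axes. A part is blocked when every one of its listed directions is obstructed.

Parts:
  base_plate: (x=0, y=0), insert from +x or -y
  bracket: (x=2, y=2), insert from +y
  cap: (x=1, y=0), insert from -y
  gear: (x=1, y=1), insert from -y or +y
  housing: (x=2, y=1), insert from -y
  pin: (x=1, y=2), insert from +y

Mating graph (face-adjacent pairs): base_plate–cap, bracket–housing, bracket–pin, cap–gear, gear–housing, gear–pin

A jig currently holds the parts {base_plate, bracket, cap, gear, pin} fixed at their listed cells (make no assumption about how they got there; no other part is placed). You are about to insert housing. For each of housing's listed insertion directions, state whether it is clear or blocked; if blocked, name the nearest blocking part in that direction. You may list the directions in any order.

-y: clear

-y: ray from housing(2, 1) has no placed part ⇒ clear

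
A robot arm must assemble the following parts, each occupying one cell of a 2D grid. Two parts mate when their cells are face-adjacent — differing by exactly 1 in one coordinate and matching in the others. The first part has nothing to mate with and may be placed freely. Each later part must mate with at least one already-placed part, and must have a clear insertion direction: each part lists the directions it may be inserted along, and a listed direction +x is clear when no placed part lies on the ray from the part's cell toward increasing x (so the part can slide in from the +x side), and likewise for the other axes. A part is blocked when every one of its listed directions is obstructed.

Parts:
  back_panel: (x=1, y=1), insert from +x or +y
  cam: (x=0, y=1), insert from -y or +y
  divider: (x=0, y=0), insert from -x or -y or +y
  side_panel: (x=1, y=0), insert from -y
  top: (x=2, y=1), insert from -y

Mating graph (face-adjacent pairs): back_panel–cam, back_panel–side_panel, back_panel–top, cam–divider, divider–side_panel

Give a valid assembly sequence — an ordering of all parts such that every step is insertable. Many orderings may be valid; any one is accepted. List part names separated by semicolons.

1. back_panel@(1, 1) [+x clear] — {back_panel}
2. side_panel@(1, 0) [-y clear] — {back_panel, side_panel}
3. top@(2, 1) [-y clear] — {back_panel, side_panel, top}
4. divider@(0, 0) [-x clear] — {back_panel, divider, side_panel, top}
5. cam@(0, 1) [+y clear] — {back_panel, cam, divider, side_panel, top}

back_panel; side_panel; top; divider; cam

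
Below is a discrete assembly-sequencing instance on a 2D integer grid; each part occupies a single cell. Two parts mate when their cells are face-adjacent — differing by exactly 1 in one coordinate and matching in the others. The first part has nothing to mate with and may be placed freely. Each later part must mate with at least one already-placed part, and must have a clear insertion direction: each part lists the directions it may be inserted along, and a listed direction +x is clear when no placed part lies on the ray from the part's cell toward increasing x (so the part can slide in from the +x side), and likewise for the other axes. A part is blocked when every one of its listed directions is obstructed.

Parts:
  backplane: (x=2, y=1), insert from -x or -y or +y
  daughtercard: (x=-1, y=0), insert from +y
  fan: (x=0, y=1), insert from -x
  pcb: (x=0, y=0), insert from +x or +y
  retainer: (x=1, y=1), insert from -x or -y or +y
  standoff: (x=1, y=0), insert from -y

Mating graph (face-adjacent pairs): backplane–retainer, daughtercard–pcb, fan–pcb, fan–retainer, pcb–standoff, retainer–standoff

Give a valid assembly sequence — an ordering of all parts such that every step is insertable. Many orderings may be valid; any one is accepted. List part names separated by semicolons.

pcb; standoff; retainer; daughtercard; backplane; fan

1. pcb@(0, 0) [+x clear] — {pcb}
2. standoff@(1, 0) [-y clear] — {pcb, standoff}
3. retainer@(1, 1) [-x clear] — {pcb, retainer, standoff}
4. daughtercard@(-1, 0) [+y clear] — {daughtercard, pcb, retainer, standoff}
5. backplane@(2, 1) [-y clear] — {backplane, daughtercard, pcb, retainer, standoff}
6. fan@(0, 1) [-x clear] — {backplane, daughtercard, fan, pcb, retainer, standoff}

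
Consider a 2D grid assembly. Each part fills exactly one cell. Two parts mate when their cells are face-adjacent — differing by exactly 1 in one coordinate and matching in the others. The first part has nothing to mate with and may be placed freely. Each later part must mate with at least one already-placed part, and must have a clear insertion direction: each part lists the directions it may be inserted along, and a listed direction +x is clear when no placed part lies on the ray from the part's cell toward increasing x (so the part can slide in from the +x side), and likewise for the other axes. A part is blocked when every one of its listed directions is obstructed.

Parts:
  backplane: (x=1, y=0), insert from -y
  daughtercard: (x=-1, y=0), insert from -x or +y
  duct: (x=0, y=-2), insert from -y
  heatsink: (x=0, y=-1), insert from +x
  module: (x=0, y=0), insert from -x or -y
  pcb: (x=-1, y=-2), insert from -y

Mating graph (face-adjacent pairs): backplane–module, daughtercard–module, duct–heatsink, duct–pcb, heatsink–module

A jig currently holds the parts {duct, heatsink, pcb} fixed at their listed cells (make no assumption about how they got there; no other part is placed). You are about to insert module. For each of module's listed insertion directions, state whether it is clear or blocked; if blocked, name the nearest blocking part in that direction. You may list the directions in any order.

-x: clear; -y: blocked by heatsink

-x: ray from module(0, 0) has no placed part ⇒ clear
-y: nearest on ray is heatsink@(0, -1) ⇒ blocked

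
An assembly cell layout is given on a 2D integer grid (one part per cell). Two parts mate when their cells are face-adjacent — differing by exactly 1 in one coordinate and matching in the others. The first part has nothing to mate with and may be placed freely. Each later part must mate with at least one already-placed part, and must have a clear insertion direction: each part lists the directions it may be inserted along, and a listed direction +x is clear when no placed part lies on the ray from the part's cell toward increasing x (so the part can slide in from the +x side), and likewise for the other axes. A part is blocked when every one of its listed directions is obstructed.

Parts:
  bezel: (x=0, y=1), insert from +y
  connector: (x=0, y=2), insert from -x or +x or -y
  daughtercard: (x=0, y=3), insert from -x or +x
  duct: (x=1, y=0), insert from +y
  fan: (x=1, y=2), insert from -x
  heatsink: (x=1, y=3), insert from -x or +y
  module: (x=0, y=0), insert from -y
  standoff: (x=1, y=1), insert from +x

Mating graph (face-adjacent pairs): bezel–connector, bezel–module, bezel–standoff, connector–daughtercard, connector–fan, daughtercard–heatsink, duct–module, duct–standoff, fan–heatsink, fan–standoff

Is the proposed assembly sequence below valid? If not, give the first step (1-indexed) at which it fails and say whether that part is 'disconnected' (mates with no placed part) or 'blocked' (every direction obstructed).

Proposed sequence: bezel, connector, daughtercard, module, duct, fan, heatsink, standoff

Invalid at step 6 (blocked)

1. bezel@(0, 1) [+y clear] — {bezel}
2. connector@(0, 2) [-x clear] — {bezel, connector}
3. daughtercard@(0, 3) [-x clear] — {bezel, connector, daughtercard}
4. module@(0, 0) [-y clear] — {bezel, connector, daughtercard, module}
5. duct@(1, 0) [+y clear] — {bezel, connector, daughtercard, duct, module}
6. fan@(1, 2) — -x all obstructed ⇒ blocked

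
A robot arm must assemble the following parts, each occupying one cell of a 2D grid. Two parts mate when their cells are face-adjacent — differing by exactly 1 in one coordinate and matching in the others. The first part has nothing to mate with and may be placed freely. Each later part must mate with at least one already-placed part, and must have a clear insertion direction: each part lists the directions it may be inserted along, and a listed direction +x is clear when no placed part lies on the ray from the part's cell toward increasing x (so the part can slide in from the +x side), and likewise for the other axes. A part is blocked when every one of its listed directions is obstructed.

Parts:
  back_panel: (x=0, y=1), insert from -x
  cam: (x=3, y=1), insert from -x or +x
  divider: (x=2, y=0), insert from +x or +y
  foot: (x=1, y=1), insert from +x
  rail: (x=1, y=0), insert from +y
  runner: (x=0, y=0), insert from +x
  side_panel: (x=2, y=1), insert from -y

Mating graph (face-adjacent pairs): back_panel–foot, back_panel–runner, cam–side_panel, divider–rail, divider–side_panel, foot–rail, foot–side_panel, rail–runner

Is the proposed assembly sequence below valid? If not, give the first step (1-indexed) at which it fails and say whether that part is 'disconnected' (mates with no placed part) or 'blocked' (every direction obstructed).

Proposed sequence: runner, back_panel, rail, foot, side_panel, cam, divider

1. runner@(0, 0) [+x clear] — {runner}
2. back_panel@(0, 1) [-x clear] — {back_panel, runner}
3. rail@(1, 0) [+y clear] — {back_panel, rail, runner}
4. foot@(1, 1) [+x clear] — {back_panel, foot, rail, runner}
5. side_panel@(2, 1) [-y clear] — {back_panel, foot, rail, runner, side_panel}
6. cam@(3, 1) [+x clear] — {back_panel, cam, foot, rail, runner, side_panel}
7. divider@(2, 0) [+x clear] — {back_panel, cam, divider, foot, rail, runner, side_panel}

Valid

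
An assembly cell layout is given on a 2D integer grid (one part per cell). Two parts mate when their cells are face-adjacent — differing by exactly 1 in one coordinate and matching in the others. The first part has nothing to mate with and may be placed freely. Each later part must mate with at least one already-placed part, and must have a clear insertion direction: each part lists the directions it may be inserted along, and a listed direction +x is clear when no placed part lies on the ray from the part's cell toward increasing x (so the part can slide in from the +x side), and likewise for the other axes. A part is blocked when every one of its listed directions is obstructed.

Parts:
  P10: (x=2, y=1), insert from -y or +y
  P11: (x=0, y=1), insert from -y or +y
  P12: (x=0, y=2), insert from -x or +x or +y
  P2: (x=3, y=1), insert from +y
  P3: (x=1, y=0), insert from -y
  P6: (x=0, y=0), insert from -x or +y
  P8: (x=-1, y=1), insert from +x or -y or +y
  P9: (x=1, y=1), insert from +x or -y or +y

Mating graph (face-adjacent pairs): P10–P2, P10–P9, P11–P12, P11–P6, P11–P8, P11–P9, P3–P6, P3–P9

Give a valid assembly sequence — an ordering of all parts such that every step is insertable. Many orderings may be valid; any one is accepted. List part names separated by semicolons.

1. P10@(2, 1) [-y clear] — {P10}
2. P2@(3, 1) [+y clear] — {P10, P2}
3. P9@(1, 1) [-y clear] — {P10, P2, P9}
4. P11@(0, 1) [-y clear] — {P10, P11, P2, P9}
5. P6@(0, 0) [-x clear] — {P10, P11, P2, P6, P9}
6. P3@(1, 0) [-y clear] — {P10, P11, P2, P3, P6, P9}
7. P8@(-1, 1) [-y clear] — {P10, P11, P2, P3, P6, P8, P9}
8. P12@(0, 2) [-x clear] — {P10, P11, P12, P2, P3, P6, P8, P9}

P10; P2; P9; P11; P6; P3; P8; P12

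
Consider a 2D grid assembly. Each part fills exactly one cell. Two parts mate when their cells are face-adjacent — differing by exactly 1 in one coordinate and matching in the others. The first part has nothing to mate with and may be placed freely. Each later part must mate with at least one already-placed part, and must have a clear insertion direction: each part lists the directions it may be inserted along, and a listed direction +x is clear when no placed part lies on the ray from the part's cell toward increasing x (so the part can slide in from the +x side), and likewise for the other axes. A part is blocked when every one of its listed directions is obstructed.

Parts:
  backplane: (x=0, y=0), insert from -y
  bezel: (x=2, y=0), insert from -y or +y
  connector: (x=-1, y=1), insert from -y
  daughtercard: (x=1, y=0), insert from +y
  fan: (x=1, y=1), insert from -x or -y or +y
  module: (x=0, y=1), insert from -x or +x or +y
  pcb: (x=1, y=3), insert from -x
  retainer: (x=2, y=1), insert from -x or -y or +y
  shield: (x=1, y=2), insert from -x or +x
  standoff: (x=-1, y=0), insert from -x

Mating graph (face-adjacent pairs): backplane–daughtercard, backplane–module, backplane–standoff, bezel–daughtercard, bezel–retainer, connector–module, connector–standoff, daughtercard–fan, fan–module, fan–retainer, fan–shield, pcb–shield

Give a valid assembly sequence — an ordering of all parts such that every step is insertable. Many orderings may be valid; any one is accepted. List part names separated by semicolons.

backplane; daughtercard; bezel; retainer; fan; shield; pcb; module; connector; standoff

1. backplane@(0, 0) [-y clear] — {backplane}
2. daughtercard@(1, 0) [+y clear] — {backplane, daughtercard}
3. bezel@(2, 0) [-y clear] — {backplane, bezel, daughtercard}
4. retainer@(2, 1) [-x clear] — {backplane, bezel, daughtercard, retainer}
5. fan@(1, 1) [-x clear] — {backplane, bezel, daughtercard, fan, retainer}
6. shield@(1, 2) [-x clear] — {backplane, bezel, daughtercard, fan, retainer, shield}
7. pcb@(1, 3) [-x clear] — {backplane, bezel, daughtercard, fan, pcb, retainer, shield}
8. module@(0, 1) [-x clear] — {backplane, bezel, daughtercard, fan, module, pcb, retainer, shield}
9. connector@(-1, 1) [-y clear] — {backplane, bezel, connector, daughtercard, fan, module, pcb, retainer, shield}
10. standoff@(-1, 0) [-x clear] — {backplane, bezel, connector, daughtercard, fan, module, pcb, retainer, shield, standoff}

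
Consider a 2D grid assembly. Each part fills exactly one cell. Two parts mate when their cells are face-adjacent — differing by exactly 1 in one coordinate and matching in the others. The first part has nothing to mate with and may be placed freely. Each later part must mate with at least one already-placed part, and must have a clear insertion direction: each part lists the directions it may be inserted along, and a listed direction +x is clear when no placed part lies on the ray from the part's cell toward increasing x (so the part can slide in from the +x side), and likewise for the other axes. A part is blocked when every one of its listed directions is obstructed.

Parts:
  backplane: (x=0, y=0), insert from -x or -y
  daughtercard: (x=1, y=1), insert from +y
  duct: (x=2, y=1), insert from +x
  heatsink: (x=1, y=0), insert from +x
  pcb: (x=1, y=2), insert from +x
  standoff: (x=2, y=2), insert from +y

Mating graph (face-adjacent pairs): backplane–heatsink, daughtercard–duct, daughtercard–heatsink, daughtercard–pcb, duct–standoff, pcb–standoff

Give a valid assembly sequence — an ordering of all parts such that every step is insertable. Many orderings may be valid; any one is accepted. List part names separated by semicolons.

1. duct@(2, 1) [+x clear] — {duct}
2. daughtercard@(1, 1) [+y clear] — {daughtercard, duct}
3. pcb@(1, 2) [+x clear] — {daughtercard, duct, pcb}
4. standoff@(2, 2) [+y clear] — {daughtercard, duct, pcb, standoff}
5. heatsink@(1, 0) [+x clear] — {daughtercard, duct, heatsink, pcb, standoff}
6. backplane@(0, 0) [-x clear] — {backplane, daughtercard, duct, heatsink, pcb, standoff}

duct; daughtercard; pcb; standoff; heatsink; backplane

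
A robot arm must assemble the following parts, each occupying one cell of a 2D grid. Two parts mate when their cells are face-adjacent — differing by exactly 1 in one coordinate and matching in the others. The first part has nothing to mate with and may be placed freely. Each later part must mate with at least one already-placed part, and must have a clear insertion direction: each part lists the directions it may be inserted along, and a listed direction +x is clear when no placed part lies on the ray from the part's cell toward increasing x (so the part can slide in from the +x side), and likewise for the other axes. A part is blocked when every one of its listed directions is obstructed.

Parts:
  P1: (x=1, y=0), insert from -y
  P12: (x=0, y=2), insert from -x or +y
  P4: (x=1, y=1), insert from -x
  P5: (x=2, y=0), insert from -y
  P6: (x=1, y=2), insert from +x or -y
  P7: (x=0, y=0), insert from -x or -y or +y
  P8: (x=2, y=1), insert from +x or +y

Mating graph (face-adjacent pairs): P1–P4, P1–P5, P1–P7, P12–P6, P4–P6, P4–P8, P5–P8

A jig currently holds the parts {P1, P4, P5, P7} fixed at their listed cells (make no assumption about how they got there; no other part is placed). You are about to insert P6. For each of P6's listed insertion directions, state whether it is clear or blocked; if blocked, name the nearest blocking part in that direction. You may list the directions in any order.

+x: clear; -y: blocked by P4

+x: ray from P6(1, 2) has no placed part ⇒ clear
-y: nearest on ray is P4@(1, 1) ⇒ blocked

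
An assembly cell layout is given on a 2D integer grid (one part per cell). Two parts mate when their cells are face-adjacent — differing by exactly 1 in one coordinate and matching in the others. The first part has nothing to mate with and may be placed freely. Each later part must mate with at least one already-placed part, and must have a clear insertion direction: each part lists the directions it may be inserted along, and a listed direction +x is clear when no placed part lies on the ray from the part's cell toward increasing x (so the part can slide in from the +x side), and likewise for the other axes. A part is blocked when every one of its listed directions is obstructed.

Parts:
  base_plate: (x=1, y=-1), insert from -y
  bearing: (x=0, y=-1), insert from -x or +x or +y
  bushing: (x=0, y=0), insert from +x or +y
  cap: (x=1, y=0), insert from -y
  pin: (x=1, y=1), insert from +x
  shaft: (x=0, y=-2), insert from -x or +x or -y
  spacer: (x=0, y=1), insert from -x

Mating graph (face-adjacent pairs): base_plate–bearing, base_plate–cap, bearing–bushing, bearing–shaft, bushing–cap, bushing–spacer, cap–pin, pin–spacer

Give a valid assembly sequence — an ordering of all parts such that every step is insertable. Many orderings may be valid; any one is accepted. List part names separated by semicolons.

pin; cap; bushing; spacer; bearing; shaft; base_plate

1. pin@(1, 1) [+x clear] — {pin}
2. cap@(1, 0) [-y clear] — {cap, pin}
3. bushing@(0, 0) [+y clear] — {bushing, cap, pin}
4. spacer@(0, 1) [-x clear] — {bushing, cap, pin, spacer}
5. bearing@(0, -1) [-x clear] — {bearing, bushing, cap, pin, spacer}
6. shaft@(0, -2) [-x clear] — {bearing, bushing, cap, pin, shaft, spacer}
7. base_plate@(1, -1) [-y clear] — {base_plate, bearing, bushing, cap, pin, shaft, spacer}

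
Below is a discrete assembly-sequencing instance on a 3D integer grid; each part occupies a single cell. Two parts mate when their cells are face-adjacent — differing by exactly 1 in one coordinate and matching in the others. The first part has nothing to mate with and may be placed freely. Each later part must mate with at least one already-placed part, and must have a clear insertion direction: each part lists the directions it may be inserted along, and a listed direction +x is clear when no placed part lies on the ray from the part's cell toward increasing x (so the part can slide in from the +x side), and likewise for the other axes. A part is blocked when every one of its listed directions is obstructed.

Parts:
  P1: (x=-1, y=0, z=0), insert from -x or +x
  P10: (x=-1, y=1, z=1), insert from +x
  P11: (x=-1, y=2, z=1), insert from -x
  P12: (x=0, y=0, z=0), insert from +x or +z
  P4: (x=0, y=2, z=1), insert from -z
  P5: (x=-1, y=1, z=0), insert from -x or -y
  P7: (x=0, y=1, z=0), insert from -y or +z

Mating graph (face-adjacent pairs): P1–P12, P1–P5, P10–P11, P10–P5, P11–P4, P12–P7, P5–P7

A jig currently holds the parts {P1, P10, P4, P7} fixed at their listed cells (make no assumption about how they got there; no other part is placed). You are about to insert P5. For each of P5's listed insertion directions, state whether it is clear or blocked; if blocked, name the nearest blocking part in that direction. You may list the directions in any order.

-x: ray from P5(-1, 1, 0) has no placed part ⇒ clear
-y: nearest on ray is P1@(-1, 0, 0) ⇒ blocked

-x: clear; -y: blocked by P1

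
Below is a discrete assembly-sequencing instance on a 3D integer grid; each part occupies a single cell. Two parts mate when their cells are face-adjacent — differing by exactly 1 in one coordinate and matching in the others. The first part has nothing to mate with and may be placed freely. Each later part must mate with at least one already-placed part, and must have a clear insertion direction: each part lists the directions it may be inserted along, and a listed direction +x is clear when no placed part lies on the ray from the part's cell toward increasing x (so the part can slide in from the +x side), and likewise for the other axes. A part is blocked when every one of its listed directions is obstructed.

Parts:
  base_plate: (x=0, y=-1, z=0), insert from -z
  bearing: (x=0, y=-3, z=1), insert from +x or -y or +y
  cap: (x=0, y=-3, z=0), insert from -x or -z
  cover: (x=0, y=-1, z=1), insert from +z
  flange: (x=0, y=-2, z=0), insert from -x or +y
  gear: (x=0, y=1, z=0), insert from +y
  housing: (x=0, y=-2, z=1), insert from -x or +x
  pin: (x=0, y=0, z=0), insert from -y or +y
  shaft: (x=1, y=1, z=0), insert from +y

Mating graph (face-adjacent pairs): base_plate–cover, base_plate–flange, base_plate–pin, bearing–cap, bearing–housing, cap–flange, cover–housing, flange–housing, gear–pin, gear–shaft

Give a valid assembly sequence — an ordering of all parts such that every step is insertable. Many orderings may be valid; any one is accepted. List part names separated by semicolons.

flange; base_plate; cap; cover; pin; gear; shaft; bearing; housing

1. flange@(0, -2, 0) [-x clear] — {flange}
2. base_plate@(0, -1, 0) [-z clear] — {base_plate, flange}
3. cap@(0, -3, 0) [-x clear] — {base_plate, cap, flange}
4. cover@(0, -1, 1) [+z clear] — {base_plate, cap, cover, flange}
5. pin@(0, 0, 0) [+y clear] — {base_plate, cap, cover, flange, pin}
6. gear@(0, 1, 0) [+y clear] — {base_plate, cap, cover, flange, gear, pin}
7. shaft@(1, 1, 0) [+y clear] — {base_plate, cap, cover, flange, gear, pin, shaft}
8. bearing@(0, -3, 1) [+x clear] — {base_plate, bearing, cap, cover, flange, gear, pin, shaft}
9. housing@(0, -2, 1) [-x clear] — {base_plate, bearing, cap, cover, flange, gear, housing, pin, shaft}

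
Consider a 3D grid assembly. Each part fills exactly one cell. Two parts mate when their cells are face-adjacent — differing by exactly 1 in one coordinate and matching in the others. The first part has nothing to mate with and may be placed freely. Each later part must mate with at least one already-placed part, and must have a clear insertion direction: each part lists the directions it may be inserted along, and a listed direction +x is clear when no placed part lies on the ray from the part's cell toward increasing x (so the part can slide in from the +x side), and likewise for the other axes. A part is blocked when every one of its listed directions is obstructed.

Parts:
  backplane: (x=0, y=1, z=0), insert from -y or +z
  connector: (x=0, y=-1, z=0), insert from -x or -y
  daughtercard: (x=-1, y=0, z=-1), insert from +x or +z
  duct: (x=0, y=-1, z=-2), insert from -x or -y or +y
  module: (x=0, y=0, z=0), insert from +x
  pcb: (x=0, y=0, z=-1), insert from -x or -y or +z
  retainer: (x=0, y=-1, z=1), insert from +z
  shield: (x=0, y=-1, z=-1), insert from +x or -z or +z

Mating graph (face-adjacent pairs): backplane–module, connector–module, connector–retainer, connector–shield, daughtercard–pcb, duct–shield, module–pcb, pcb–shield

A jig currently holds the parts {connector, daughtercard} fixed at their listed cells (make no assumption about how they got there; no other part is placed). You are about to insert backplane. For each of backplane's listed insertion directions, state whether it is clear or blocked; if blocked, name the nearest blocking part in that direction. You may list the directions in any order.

-y: nearest on ray is connector@(0, -1, 0) ⇒ blocked
+z: ray from backplane(0, 1, 0) has no placed part ⇒ clear

+z: clear; -y: blocked by connector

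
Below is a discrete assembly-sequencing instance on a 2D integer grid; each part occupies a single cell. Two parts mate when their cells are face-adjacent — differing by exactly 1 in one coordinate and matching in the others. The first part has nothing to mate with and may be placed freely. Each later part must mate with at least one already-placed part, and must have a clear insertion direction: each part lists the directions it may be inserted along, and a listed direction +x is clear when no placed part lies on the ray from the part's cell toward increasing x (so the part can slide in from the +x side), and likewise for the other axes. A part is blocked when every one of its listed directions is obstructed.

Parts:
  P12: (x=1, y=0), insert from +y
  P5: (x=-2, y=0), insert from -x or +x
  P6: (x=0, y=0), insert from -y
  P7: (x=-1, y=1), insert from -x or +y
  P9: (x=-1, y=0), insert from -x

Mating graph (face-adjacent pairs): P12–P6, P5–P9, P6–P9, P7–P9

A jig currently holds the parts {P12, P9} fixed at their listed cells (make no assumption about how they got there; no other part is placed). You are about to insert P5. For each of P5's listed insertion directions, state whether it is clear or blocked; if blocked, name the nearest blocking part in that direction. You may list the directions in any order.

+x: blocked by P9; -x: clear

-x: ray from P5(-2, 0) has no placed part ⇒ clear
+x: nearest on ray is P9@(-1, 0) ⇒ blocked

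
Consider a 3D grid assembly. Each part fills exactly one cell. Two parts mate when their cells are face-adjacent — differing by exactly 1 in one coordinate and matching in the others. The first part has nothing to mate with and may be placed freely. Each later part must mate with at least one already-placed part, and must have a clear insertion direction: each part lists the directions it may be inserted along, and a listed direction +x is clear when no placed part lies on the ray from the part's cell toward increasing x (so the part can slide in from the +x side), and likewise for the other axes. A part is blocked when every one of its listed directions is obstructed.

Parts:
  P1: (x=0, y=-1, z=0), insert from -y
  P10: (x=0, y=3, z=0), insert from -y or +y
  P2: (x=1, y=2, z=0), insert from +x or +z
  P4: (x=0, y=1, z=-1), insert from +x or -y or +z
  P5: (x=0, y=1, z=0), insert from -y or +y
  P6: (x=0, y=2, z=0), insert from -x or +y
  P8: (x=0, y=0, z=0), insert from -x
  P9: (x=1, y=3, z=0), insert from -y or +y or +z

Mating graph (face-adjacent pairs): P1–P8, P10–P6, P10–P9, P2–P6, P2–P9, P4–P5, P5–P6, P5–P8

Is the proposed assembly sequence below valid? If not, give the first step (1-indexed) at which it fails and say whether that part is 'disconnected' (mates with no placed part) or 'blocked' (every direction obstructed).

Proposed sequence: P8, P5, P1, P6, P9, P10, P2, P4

Invalid at step 5 (disconnected)

1. P8@(0, 0, 0) [-x clear] — {P8}
2. P5@(0, 1, 0) [+y clear] — {P5, P8}
3. P1@(0, -1, 0) [-y clear] — {P1, P5, P8}
4. P6@(0, 2, 0) [-x clear] — {P1, P5, P6, P8}
5. P9@(1, 3, 0) — no placed neighbour ⇒ disconnected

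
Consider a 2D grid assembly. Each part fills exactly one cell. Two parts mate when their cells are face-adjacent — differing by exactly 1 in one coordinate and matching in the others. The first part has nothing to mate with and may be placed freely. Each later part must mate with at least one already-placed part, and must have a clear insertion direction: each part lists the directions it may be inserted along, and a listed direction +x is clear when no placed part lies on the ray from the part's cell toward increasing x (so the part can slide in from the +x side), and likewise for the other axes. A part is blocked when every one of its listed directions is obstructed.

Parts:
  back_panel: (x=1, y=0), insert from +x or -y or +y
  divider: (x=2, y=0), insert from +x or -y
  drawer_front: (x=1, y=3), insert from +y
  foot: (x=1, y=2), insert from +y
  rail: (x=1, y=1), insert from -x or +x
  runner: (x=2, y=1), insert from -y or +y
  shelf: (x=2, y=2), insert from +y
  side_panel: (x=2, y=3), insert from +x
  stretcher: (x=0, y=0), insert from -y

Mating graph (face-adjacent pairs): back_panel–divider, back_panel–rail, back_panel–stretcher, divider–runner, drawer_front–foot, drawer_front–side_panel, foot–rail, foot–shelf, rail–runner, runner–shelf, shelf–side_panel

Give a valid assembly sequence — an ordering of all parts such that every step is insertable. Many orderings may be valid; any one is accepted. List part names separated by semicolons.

divider; runner; back_panel; stretcher; shelf; foot; drawer_front; rail; side_panel

1. divider@(2, 0) [+x clear] — {divider}
2. runner@(2, 1) [+y clear] — {divider, runner}
3. back_panel@(1, 0) [-y clear] — {back_panel, divider, runner}
4. stretcher@(0, 0) [-y clear] — {back_panel, divider, runner, stretcher}
5. shelf@(2, 2) [+y clear] — {back_panel, divider, runner, shelf, stretcher}
6. foot@(1, 2) [+y clear] — {back_panel, divider, foot, runner, shelf, stretcher}
7. drawer_front@(1, 3) [+y clear] — {back_panel, divider, drawer_front, foot, runner, shelf, stretcher}
8. rail@(1, 1) [-x clear] — {back_panel, divider, drawer_front, foot, rail, runner, shelf, stretcher}
9. side_panel@(2, 3) [+x clear] — {back_panel, divider, drawer_front, foot, rail, runner, shelf, side_panel, stretcher}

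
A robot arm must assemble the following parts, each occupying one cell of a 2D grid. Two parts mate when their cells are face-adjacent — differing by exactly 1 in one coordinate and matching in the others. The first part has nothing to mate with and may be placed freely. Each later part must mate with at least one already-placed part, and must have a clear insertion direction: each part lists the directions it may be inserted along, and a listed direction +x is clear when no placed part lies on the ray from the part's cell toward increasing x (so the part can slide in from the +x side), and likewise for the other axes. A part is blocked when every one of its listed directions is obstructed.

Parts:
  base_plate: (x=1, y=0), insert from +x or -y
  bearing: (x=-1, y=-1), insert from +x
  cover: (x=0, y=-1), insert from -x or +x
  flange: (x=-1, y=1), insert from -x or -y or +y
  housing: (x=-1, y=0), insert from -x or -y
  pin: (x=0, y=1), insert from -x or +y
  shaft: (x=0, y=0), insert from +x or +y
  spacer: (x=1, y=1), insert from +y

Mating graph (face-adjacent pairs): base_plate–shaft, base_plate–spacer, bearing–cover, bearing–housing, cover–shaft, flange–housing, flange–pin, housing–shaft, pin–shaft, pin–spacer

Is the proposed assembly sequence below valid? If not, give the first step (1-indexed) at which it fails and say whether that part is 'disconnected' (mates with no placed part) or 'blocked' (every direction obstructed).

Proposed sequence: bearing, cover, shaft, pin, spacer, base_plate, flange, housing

1. bearing@(-1, -1) [+x clear] — {bearing}
2. cover@(0, -1) [+x clear] — {bearing, cover}
3. shaft@(0, 0) [+x clear] — {bearing, cover, shaft}
4. pin@(0, 1) [-x clear] — {bearing, cover, pin, shaft}
5. spacer@(1, 1) [+y clear] — {bearing, cover, pin, shaft, spacer}
6. base_plate@(1, 0) [+x clear] — {base_plate, bearing, cover, pin, shaft, spacer}
7. flange@(-1, 1) [-x clear] — {base_plate, bearing, cover, flange, pin, shaft, spacer}
8. housing@(-1, 0) [-x clear] — {base_plate, bearing, cover, flange, housing, pin, shaft, spacer}

Valid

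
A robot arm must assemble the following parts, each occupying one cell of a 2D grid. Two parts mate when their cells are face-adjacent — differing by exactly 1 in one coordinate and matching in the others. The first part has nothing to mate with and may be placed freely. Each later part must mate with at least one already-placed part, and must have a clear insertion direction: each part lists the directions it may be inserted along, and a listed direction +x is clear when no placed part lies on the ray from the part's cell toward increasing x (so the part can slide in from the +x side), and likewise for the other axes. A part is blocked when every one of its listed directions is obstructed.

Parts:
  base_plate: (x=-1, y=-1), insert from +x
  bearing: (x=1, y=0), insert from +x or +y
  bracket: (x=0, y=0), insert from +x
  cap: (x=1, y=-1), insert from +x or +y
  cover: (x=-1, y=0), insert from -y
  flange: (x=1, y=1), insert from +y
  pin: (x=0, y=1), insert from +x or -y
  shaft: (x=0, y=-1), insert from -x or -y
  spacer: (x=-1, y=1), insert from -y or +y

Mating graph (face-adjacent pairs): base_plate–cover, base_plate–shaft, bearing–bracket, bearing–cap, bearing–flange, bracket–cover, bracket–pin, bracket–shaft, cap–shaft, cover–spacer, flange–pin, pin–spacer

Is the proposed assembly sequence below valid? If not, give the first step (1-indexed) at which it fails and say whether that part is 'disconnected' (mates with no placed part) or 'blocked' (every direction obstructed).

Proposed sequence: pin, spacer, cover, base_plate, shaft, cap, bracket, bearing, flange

Valid

1. pin@(0, 1) [+x clear] — {pin}
2. spacer@(-1, 1) [-y clear] — {pin, spacer}
3. cover@(-1, 0) [-y clear] — {cover, pin, spacer}
4. base_plate@(-1, -1) [+x clear] — {base_plate, cover, pin, spacer}
5. shaft@(0, -1) [-y clear] — {base_plate, cover, pin, shaft, spacer}
6. cap@(1, -1) [+x clear] — {base_plate, cap, cover, pin, shaft, spacer}
7. bracket@(0, 0) [+x clear] — {base_plate, bracket, cap, cover, pin, shaft, spacer}
8. bearing@(1, 0) [+x clear] — {base_plate, bearing, bracket, cap, cover, pin, shaft, spacer}
9. flange@(1, 1) [+y clear] — {base_plate, bearing, bracket, cap, cover, flange, pin, shaft, spacer}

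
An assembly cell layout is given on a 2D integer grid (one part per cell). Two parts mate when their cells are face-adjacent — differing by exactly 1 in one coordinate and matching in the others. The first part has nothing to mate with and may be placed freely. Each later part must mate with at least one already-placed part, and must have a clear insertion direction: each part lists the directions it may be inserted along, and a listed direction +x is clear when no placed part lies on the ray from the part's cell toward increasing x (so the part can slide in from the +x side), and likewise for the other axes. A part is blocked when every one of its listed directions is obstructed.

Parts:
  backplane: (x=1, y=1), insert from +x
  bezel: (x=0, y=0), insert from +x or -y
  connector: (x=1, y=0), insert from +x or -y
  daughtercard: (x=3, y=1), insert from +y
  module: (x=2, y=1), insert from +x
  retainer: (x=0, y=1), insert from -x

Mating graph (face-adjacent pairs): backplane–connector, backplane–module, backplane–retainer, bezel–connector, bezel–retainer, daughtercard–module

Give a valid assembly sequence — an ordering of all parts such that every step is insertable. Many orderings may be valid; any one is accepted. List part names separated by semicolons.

retainer; backplane; connector; module; daughtercard; bezel

1. retainer@(0, 1) [-x clear] — {retainer}
2. backplane@(1, 1) [+x clear] — {backplane, retainer}
3. connector@(1, 0) [+x clear] — {backplane, connector, retainer}
4. module@(2, 1) [+x clear] — {backplane, connector, module, retainer}
5. daughtercard@(3, 1) [+y clear] — {backplane, connector, daughtercard, module, retainer}
6. bezel@(0, 0) [-y clear] — {backplane, bezel, connector, daughtercard, module, retainer}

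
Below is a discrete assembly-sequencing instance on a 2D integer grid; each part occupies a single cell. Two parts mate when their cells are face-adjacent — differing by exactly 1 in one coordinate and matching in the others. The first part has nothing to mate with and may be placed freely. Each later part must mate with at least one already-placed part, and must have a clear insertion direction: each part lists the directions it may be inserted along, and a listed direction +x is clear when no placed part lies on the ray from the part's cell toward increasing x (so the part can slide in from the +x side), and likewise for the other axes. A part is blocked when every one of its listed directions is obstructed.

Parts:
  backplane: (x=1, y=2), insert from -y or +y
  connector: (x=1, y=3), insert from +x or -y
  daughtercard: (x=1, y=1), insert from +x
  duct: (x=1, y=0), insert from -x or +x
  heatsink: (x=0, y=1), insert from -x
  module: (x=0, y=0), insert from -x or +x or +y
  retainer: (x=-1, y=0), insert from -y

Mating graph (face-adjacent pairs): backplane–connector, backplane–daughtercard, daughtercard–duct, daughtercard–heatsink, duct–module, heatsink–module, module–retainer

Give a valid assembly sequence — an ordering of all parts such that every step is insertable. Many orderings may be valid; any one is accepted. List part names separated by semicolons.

daughtercard; heatsink; module; retainer; backplane; connector; duct

1. daughtercard@(1, 1) [+x clear] — {daughtercard}
2. heatsink@(0, 1) [-x clear] — {daughtercard, heatsink}
3. module@(0, 0) [-x clear] — {daughtercard, heatsink, module}
4. retainer@(-1, 0) [-y clear] — {daughtercard, heatsink, module, retainer}
5. backplane@(1, 2) [+y clear] — {backplane, daughtercard, heatsink, module, retainer}
6. connector@(1, 3) [+x clear] — {backplane, connector, daughtercard, heatsink, module, retainer}
7. duct@(1, 0) [+x clear] — {backplane, connector, daughtercard, duct, heatsink, module, retainer}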